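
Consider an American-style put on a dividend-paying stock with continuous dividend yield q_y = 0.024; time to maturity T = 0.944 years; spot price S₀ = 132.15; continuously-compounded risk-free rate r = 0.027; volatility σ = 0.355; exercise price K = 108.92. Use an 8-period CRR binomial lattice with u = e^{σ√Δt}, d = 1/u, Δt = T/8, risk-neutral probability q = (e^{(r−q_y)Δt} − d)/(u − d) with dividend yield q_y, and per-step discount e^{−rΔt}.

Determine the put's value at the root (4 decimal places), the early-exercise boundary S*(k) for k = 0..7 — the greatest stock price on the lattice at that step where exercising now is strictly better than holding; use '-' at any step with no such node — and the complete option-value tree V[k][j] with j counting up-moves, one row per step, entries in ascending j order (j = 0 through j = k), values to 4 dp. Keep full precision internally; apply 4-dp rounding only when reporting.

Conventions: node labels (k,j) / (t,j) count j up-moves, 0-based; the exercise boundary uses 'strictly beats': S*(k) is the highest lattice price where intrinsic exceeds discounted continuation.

price = 7.2915
boundary = - - - - - 71.8230 81.1380 91.6611
tree:
7.2915
10.7036 3.5087
15.3392 5.5696 1.2178
21.3612 8.6796 2.1144 0.2190
28.7393 13.2192 3.6399 0.4153 0.0000
37.0970 19.5472 6.2015 0.7875 0.0000 0.0000
45.3426 27.7820 10.4307 1.4935 0.0000 0.0000 0.0000
52.6415 37.0970 17.2589 2.8322 0.0000 0.0000 0.0000 0.0000
59.1025 45.3426 27.7820 5.3710 0.0000 0.0000 0.0000 0.0000 0.0000

Δt=0.11800  u=1.12969  d=0.88520  q=0.47100  discount=0.99682
step 8 (expiry): payoffs max(K−S,0) = 59.1025 45.3426 27.7820 5.3710 0.0000 0.0000 0.0000 0.0000 0.0000
step 7: (k=7,j=0): S=56.2785, K−S=52.6415, hold=52.4542 ⇒ V=52.6415 exercise | (k=7,j=1): S=71.8230, K−S=37.0970, hold=36.9536 ⇒ V=37.0970 exercise | (k=7,j=2): S=91.6611, K−S=17.2589, hold=17.1716 ⇒ V=17.2589 exercise | (k=7,j=3): S=116.9786, K−S=0.0000, hold=2.8322 ⇒ V=2.8322 continue | (k=7,j=4): S=149.2890, K−S=0.0000, hold=0.0000 ⇒ V=0.0000 continue | (k=7,j=5): S=190.5238, K−S=0.0000, hold=0.0000 ⇒ V=0.0000 continue | (k=7,j=6): S=243.1480, K−S=0.0000, hold=0.0000 ⇒ V=0.0000 continue | (k=7,j=7): S=310.3073, K−S=0.0000, hold=0.0000 ⇒ V=0.0000 continue  boundary S*=91.6611
step 6: (k=6,j=0): S=63.5774, K−S=45.3426, hold=45.1759 ⇒ V=45.3426 exercise | (k=6,j=1): S=81.1380, K−S=27.7820, hold=27.6650 ⇒ V=27.7820 exercise | (k=6,j=2): S=103.5490, K−S=5.3710, hold=10.4307 ⇒ V=10.4307 continue | (k=6,j=3): S=132.1500, K−S=0.0000, hold=1.4935 ⇒ V=1.4935 continue | (k=6,j=4): S=168.6509, K−S=0.0000, hold=0.0000 ⇒ V=0.0000 continue | (k=6,j=5): S=215.2335, K−S=0.0000, hold=0.0000 ⇒ V=0.0000 continue | (k=6,j=6): S=274.6827, K−S=0.0000, hold=0.0000 ⇒ V=0.0000 continue  boundary S*=81.1380
step 5: (k=5,j=0): S=71.8230, K−S=37.0970, hold=36.9536 ⇒ V=37.0970 exercise | (k=5,j=1): S=91.6611, K−S=17.2589, hold=19.5472 ⇒ V=19.5472 continue | (k=5,j=2): S=116.9786, K−S=0.0000, hold=6.2015 ⇒ V=6.2015 continue | (k=5,j=3): S=149.2890, K−S=0.0000, hold=0.7875 ⇒ V=0.7875 continue | (k=5,j=4): S=190.5238, K−S=0.0000, hold=0.0000 ⇒ V=0.0000 continue | (k=5,j=5): S=243.1480, K−S=0.0000, hold=0.0000 ⇒ V=0.0000 continue  boundary S*=71.8230
step 4: (k=4,j=0): S=81.1380, K−S=27.7820, hold=28.7393 ⇒ V=28.7393 continue | (k=4,j=1): S=103.5490, K−S=5.3710, hold=13.2192 ⇒ V=13.2192 continue | (k=4,j=2): S=132.1500, K−S=0.0000, hold=3.6399 ⇒ V=3.6399 continue | (k=4,j=3): S=168.6509, K−S=0.0000, hold=0.4153 ⇒ V=0.4153 continue | (k=4,j=4): S=215.2335, K−S=0.0000, hold=0.0000 ⇒ V=0.0000 continue  boundary S*=-
step 3: (k=3,j=0): S=91.6611, K−S=17.2589, hold=21.3612 ⇒ V=21.3612 continue | (k=3,j=1): S=116.9786, K−S=0.0000, hold=8.6796 ⇒ V=8.6796 continue | (k=3,j=2): S=149.2890, K−S=0.0000, hold=2.1144 ⇒ V=2.1144 continue | (k=3,j=3): S=190.5238, K−S=0.0000, hold=0.2190 ⇒ V=0.2190 continue  boundary S*=-
step 2: (k=2,j=0): S=103.5490, K−S=5.3710, hold=15.3392 ⇒ V=15.3392 continue | (k=2,j=1): S=132.1500, K−S=0.0000, hold=5.5696 ⇒ V=5.5696 continue | (k=2,j=2): S=168.6509, K−S=0.0000, hold=1.2178 ⇒ V=1.2178 continue  boundary S*=-
step 1: (k=1,j=0): S=116.9786, K−S=0.0000, hold=10.7036 ⇒ V=10.7036 continue | (k=1,j=1): S=149.2890, K−S=0.0000, hold=3.5087 ⇒ V=3.5087 continue  boundary S*=-
step 0: (k=0,j=0): S=132.1500, K−S=0.0000, hold=7.2915 ⇒ V=7.2915 continue  boundary S*=-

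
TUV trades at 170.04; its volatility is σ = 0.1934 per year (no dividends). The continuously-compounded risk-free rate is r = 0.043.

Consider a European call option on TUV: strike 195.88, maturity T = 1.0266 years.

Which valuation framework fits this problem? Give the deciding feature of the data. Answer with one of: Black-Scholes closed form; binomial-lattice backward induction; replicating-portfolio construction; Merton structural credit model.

framework: Black-Scholes closed form

Key observation: the instrument is a plain European call (strike 195.88) on a lognormal asset; the exact continuous-time formula applies directly.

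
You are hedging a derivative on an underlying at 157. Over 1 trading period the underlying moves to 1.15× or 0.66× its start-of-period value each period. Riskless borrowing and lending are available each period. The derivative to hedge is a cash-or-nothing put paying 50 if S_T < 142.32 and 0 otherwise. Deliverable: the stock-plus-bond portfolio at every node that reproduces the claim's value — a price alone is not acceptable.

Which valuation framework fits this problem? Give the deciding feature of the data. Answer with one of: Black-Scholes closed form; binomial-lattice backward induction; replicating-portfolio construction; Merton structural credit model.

framework: replicating-portfolio construction

Key observation: what is demanded is not a single number but the (Δ, B) position at each node of the 1.15/0.66 tree starting at 157; constructing those positions is the replicating-portfolio method.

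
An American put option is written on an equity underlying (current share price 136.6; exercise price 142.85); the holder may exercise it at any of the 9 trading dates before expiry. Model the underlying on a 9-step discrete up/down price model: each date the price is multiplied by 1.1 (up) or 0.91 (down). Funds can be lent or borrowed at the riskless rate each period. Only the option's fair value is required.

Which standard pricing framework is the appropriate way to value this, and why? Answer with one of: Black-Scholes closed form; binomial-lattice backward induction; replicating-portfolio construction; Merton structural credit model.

framework: binomial-lattice backward induction

Key observation: the put (strike 142.85 on spot 136.6) is American-style on a 9-step discrete price model, so the early-exercise decision at every node requires stepwise backward valuation — a closed form cannot price the exercise right.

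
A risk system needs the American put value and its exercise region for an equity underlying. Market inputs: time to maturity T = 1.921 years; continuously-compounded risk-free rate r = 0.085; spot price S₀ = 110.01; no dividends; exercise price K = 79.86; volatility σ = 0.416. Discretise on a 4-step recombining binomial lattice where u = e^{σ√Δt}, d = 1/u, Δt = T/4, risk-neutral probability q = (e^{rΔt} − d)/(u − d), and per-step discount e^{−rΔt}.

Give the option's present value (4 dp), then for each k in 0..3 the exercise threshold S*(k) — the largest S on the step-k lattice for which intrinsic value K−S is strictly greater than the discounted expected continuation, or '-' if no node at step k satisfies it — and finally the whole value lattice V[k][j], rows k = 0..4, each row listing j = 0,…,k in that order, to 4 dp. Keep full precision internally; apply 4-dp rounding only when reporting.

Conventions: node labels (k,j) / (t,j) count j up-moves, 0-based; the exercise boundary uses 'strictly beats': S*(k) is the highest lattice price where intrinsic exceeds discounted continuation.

price = 6.5941
boundary = - - - 46.3261
tree:
6.5941
11.7314 2.0003
20.2658 4.1648 0.0000
33.5339 8.6714 0.0000 0.0000
45.1365 18.0544 0.0000 0.0000 0.0000

params: Δt=0.48025 u=1.33414 d=0.74955 q=0.49970 e^(-rΔt)=0.96000
t_4 payoffs: 45.1365 18.0544 0.0000 0.0000 0.0000
t_3: node(3,0) S=46.3261 payoff=33.5339 vs cont=30.3395 → 33.5339 [stop]  node(3,1) S=82.4575 payoff=0.0000 vs cont=8.6714 → 8.6714 [wait]  node(3,2) S=146.7689 payoff=0.0000 vs cont=0.0000 → 0.0000 [wait]  node(3,3) S=261.2391 payoff=0.0000 vs cont=0.0000 → 0.0000 [wait]  ⇒ S*(3)=46.3261
t_2: node(2,0) S=61.8056 payoff=18.0544 vs cont=20.2658 → 20.2658 [wait]  node(2,1) S=110.0100 payoff=0.0000 vs cont=4.1648 → 4.1648 [wait]  node(2,2) S=195.8106 payoff=0.0000 vs cont=0.0000 → 0.0000 [wait]  ⇒ S*(2)=-
t_1: node(1,0) S=82.4575 payoff=0.0000 vs cont=11.7314 → 11.7314 [wait]  node(1,1) S=146.7689 payoff=0.0000 vs cont=2.0003 → 2.0003 [wait]  ⇒ S*(1)=-
t_0: node(0,0) S=110.0100 payoff=0.0000 vs cont=6.5941 → 6.5941 [wait]  ⇒ S*(0)=-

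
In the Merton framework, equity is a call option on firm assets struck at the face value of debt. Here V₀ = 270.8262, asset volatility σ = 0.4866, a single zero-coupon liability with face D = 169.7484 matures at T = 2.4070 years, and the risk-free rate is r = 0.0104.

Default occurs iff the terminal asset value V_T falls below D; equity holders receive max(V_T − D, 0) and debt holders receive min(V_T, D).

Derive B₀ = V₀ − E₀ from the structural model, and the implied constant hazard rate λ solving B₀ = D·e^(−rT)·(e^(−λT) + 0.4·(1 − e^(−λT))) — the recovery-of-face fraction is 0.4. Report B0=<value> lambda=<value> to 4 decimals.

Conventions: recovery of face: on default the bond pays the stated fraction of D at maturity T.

With assets at 270.8262 and a single debt payment of 169.7484 at 2.4070 years:
d₁ = [ln(V₀/D) + (r + σ²/2)T] / (σ√T)
   = [ln(270.8262/169.7484) + (0.0104 + 0.5·0.4866²)·2.4070] / (0.4866·√2.4070)
   = [0.467160 + 0.309997] / 0.754936 = 1.029434
d₂ = d₁ − σ√T = 1.029434 − 0.754936 = 0.274498
N(d₁) = 0.848362,  N(d₂) = 0.608149,  e^(−rT) = 0.975278
E₀ = V₀·N(d₁) − D·e^(−rT)·N(d₂)
   = 270.8262·0.848362 − 169.7484·0.975278·0.608149 = 129.078481
B₀ = V₀ − E₀ = 270.8262 − 129.078481 = 141.747719
e^(−λT) = (B₀·e^(rT)/D − 0.4)/(1 − 0.4) = (141.7477·1.025349/169.7484 − 0.4)/0.6 = 0.76035540
λ = −ln(0.76035540)/2.4070 = 0.113822

B0=141.7477 lambda=0.1138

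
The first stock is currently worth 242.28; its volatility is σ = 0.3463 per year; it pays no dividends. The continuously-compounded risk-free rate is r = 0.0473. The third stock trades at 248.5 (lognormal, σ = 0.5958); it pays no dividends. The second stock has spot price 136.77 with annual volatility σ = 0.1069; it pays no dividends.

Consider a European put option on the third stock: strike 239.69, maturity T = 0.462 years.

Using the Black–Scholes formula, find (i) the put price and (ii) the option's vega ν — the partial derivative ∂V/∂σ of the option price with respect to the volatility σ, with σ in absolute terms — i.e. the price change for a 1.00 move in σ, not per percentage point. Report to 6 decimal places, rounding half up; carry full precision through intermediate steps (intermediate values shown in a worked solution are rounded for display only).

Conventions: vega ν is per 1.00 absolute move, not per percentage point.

σ√T = 0.5958·√0.462 = 0.404969
d₁ = (ln(S/K) + (r+σ²/2)T) / (σ√T) = (ln(248.5/239.69) + (0.0473+0.5958²/2)·0.462) / 0.404969 = (0.036096 + 0.103852) / 0.404969 = 0.345579
d₂ = d₁ − σ√T = 0.345579 − 0.404969 = -0.059389
e^{−rT} = 0.978384
N(−d₁) = 0.364829,  N(−d₂) = 0.523679
Put price V = K·e^{−rT}·N(−d₂) − S·N(−d₁) = 122.807417 − 90.660108 = 32.147310
φ(d₁) = (1/√(2π))·e^{−d₁²/2} = 0.375818
ν = S·φ(d₁)·√T = 63.478201

price = 32.147310
ν = 63.478201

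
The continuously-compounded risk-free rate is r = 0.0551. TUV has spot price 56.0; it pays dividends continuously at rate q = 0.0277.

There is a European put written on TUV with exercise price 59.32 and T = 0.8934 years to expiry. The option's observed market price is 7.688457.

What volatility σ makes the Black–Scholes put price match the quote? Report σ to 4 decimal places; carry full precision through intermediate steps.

sigma = 0.3225

At σ = 0.3225 the Black–Scholes value reproduces the quote:
σ√T = 0.3225·√0.8934 = 0.304826
d₁ = (ln(S/K) + (r−q+σ²/2)T) / (σ√T) = (ln(56.0/59.32) + (0.0551−0.0277+0.3225²/2)·0.8934) / 0.304826 = (-0.057595 + 0.070939) / 0.304826 = 0.043775
d₂ = d₁ − σ√T = 0.043775 − 0.304826 = -0.261051
e^{−rT} = 0.951966
e^{−qT} = 0.975557
N(−d₁) = 0.482542,  N(−d₂) = 0.602973
V = K·e^{−rT}·N(−d₂) − S·e^{−qT}·N(−d₁) = 34.050271 − 26.361815 = 7.688457 (the observed quote) — the price is monotone increasing in volatility, hence this σ is the only solution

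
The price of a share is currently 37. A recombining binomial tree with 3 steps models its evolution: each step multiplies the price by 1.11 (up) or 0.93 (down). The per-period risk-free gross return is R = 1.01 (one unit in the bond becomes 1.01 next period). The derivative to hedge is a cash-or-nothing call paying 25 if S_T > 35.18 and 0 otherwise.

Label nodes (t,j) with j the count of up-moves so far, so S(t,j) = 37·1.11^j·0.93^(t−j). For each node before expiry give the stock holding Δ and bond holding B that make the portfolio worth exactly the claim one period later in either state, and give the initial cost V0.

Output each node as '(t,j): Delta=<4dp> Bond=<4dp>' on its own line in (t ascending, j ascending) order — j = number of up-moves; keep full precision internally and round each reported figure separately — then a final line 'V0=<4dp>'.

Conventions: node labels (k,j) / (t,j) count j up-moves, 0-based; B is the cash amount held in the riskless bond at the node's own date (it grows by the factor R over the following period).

Under the risk-neutral measure, an up-move has probability p* = (R−d)/(u−d) = 0.4444 and values discount at R = 1.01.
Terminal payoffs: V(3,0)=0.0000, V(3,1)=25.0000, V(3,2)=25.0000, V(3,3)=25.0000
  t=2,j=0: stock 32.0013 → up 35.5214 (V=25.0000), down 29.7612 (V=0.0000). Price 11.0011; hedge Δ=4.3401, bond B=-127.8878.
  t=2,j=1: stock 38.1951 → up 42.3966 (V=25.0000), down 35.5214 (V=25.0000). Price 24.7525; hedge Δ=0.0000, bond B=24.7525.
  t=2,j=2: stock 45.5877 → up 50.6023 (V=25.0000), down 42.3966 (V=25.0000). Price 24.7525; hedge Δ=0.0000, bond B=24.7525.
  t=1,j=0: stock 34.4100 → up 38.1951 (V=24.7525), down 32.0013 (V=11.0011). Price 16.9434; hedge Δ=2.2202, bond B=-59.4531.
  t=1,j=1: stock 41.0700 → up 45.5877 (V=24.7525), down 38.1951 (V=24.7525). Price 24.5074; hedge Δ=0.0000, bond B=24.5074.
  t=0,j=0: stock 37.0000 → up 41.0700 (V=24.5074), down 34.4100 (V=16.9434). Price 20.1041; hedge Δ=1.1357, bond B=-21.9182.
Verification: the root portfolio costs Δ(0,0)·S0 + B(0,0) = 20.1041, matching V0.

(0,0): Delta=1.1357 Bond=-21.9182
(1,0): Delta=2.2202 Bond=-59.4531
(1,1): Delta=0.0000 Bond=24.5074
(2,0): Delta=4.3401 Bond=-127.8878
(2,1): Delta=0.0000 Bond=24.7525
(2,2): Delta=0.0000 Bond=24.7525
V0=20.1041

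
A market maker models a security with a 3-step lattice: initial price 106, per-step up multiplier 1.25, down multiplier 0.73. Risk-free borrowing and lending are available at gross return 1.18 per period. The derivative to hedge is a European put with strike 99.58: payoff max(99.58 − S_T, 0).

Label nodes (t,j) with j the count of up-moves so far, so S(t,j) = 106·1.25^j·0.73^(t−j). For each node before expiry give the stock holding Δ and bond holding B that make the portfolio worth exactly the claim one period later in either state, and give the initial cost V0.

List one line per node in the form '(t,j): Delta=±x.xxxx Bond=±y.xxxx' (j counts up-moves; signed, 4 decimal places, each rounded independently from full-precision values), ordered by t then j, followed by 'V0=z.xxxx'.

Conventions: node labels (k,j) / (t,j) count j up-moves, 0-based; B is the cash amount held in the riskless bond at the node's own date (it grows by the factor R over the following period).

(0,0): Delta=-0.0949 Bond=10.9737
(1,0): Delta=-0.6113 Bond=52.9097
(1,1): Delta=-0.0480 Bond=6.7328
(2,0): Delta=-1.0000 Bond=84.3898
(2,1): Delta=-0.5760 Bond=59.0180
(2,2): Delta=0.0000 Bond=0.0000
V0=0.9162

Arbitrage-free pricing uses the up-move probability p* = (R−d)/(u−d) = 0.8654, discounting each step at R = 1.18.
Expiry values: V(3,0)=58.3442, V(3,1)=28.9708, V(3,2)=0.0000, V(3,3)=0.0000
  t=2,j=0: stock 56.4874 → up 70.6092 (V=28.9708), down 41.2358 (V=58.3442). Price 27.9024; hedge Δ=-1.0000, bond B=84.3898.
  t=2,j=1: stock 96.7250 → up 120.9062 (V=0.0000), down 70.6092 (V=28.9708). Price 3.3050; hedge Δ=-0.5760, bond B=59.0180.
  t=2,j=2: stock 165.6250 → up 207.0312 (V=0.0000), down 120.9062 (V=0.0000). Price 0.0000; hedge Δ=0.0000, bond B=0.0000.
  t=1,j=0: stock 77.3800 → up 96.7250 (V=3.3050), down 56.4874 (V=27.9024). Price 5.6069; hedge Δ=-0.6113, bond B=52.9097.
  t=1,j=1: stock 132.5000 → up 165.6250 (V=0.0000), down 96.7250 (V=3.3050). Price 0.3770; hedge Δ=-0.0480, bond B=6.7328.
  t=0,j=0: stock 106.0000 → up 132.5000 (V=0.3770), down 77.3800 (V=5.6069). Price 0.9162; hedge Δ=-0.0949, bond B=10.9737.
Verification: the root portfolio costs Δ(0,0)·S0 + B(0,0) = 0.9162, matching V0.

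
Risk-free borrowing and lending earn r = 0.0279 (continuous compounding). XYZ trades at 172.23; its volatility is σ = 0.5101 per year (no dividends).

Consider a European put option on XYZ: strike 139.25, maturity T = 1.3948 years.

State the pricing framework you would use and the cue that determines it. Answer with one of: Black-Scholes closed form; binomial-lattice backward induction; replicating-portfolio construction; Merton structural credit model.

Key observation: a European claim on XYZ (strike 139.25) — a lognormal (GBM) underlying with constant rate and volatility — has an exact closed-form value; no lattice or capital structure is involved.

framework: Black-Scholes closed form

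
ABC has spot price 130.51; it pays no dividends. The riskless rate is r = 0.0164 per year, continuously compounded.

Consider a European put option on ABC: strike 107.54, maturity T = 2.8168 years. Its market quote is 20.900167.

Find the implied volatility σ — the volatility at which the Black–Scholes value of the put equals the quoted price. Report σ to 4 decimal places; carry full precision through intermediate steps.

sigma = 0.4336

At σ = 0.4336 the Black–Scholes value reproduces the quote:
σ√T = 0.4336·√2.8168 = 0.727725
d₁ = (ln(S/K) + (r+σ²/2)T) / (σ√T) = (ln(130.51/107.54) + (0.0164+0.4336²/2)·2.8168) / 0.727725 = (0.193587 + 0.310987) / 0.727725 = 0.693359
d₂ = d₁ − σ√T = 0.693359 − 0.727725 = -0.034366
e^{−rT} = 0.954855
N(−d₁) = 0.244042,  N(−d₂) = 0.513708
V = K·e^{−rT}·N(−d₂) − S·N(−d₁) = 52.750126 − 31.849959 = 20.900167 (the quoted price), and the Black–Scholes price is strictly increasing in σ, so σ is unique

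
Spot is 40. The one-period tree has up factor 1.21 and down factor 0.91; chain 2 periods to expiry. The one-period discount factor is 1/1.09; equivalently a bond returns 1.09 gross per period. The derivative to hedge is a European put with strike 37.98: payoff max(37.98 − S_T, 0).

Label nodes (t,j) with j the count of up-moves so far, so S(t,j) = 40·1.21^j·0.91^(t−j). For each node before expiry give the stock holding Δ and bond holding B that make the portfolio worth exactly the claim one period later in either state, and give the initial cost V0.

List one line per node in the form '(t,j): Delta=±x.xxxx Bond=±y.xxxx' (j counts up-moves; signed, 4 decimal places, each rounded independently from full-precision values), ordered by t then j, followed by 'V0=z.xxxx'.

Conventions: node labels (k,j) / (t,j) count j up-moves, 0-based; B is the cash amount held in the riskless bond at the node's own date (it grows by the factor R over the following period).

Under the risk-neutral measure, an up-move has probability p* = (R−d)/(u−d) = 0.6000 and values discount at R = 1.09.
Terminal payoffs: V(2,0)=4.8560, V(2,1)=0.0000, V(2,2)=0.0000
  t=1,j=0: stock 36.4000 → up 44.0440 (V=0.0000), down 33.1240 (V=4.8560). Price 1.7820; hedge Δ=-0.4447, bond B=17.9687.
  t=1,j=1: stock 48.4000 → up 58.5640 (V=0.0000), down 44.0440 (V=0.0000). Price 0.0000; hedge Δ=0.0000, bond B=0.0000.
  t=0,j=0: stock 40.0000 → up 48.4000 (V=0.0000), down 36.4000 (V=1.7820). Price 0.6540; hedge Δ=-0.1485, bond B=6.5940.
Sanity check at the root: Δ(0,0)·S0 + B(0,0) reproduces V0 = 0.6540.

(0,0): Delta=-0.1485 Bond=6.5940
(1,0): Delta=-0.4447 Bond=17.9687
(1,1): Delta=0.0000 Bond=0.0000
V0=0.6540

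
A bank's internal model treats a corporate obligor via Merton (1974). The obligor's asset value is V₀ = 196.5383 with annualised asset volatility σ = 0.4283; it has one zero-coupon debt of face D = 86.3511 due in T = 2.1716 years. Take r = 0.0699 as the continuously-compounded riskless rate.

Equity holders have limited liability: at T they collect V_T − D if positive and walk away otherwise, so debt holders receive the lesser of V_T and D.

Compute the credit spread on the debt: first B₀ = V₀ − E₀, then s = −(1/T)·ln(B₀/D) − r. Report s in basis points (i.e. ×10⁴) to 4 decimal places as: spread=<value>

Apply the equity-as-call identities (strike 86.3511, horizon 2.1716 years):
d₁ = [ln(V₀/D) + (r + σ²/2)T] / (σ√T)
   = [ln(196.5383/86.3511) + (0.0699 + 0.5·0.4283²)·2.1716] / (0.4283·√2.1716)
   = [0.822436 + 0.350975] / 0.631158 = 1.859140
d₂ = d₁ − σ√T = 1.859140 − 0.631158 = 1.227982
N(d₁) = 0.968496,  N(d₂) = 0.890273,  e^(−rT) = 0.859165
E₀ = V₀·N(d₁) − D·e^(−rT)·N(d₂)
   = 196.5383·0.968496 − 86.3511·0.859165·0.890273 = 124.297437
B₀ = V₀ − E₀ = 196.5383 − 124.297437 = 72.240863
spread = −(1/T)·ln(B₀/D) − r = −(1/2.1716)·ln(72.240863/86.3511) − 0.0699 = 0.01225863
in basis points: 0.01225863 × 10⁴ = 122.5863 bp

spread=122.5863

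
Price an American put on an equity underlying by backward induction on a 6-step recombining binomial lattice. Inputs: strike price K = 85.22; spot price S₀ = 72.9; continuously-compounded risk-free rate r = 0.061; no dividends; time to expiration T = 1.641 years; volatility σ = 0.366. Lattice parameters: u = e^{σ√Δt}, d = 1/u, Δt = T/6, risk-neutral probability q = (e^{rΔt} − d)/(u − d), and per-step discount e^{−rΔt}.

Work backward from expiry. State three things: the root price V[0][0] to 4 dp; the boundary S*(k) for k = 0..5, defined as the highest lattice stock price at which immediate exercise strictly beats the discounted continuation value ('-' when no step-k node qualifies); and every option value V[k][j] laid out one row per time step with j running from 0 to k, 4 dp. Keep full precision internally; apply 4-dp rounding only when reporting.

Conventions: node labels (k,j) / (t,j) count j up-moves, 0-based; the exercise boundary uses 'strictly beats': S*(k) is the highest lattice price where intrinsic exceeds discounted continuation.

price = 18.1350
boundary = - - 49.7133 41.0530 49.7133 60.2005
tree:
18.1350
25.8346 10.9254
35.5067 16.8819 5.2429
44.1670 25.1024 9.1005 1.5005
51.3186 35.5067 15.3806 3.0271 0.0000
57.2243 44.1670 25.0195 6.1069 0.0000 0.0000
62.1013 51.3186 35.5067 12.3200 0.0000 0.0000 0.0000

Δt=0.27350, u=1.21095, d=0.82580, q=0.49597, disc=e^(-rΔt)=0.98345
k=6 terminal: V=max(K-S,0) → 62.1013 51.3186 35.5067 12.3200 0.0000 0.0000 0.0000
k=5: j=0 S=27.9957 intr=57.2243 cont=55.8144 V=57.2243[EX]; j=1 S=41.0530 intr=44.1670 cont=42.7570 V=44.1670[EX]; j=2 S=60.2005 intr=25.0195 cont=23.6095 V=25.0195[EX]; j=3 S=88.2785 intr=0.0000 cont=6.1069 V=6.1069[hold]; j=4 S=129.4523 intr=0.0000 cont=0.0000 V=0.0000[hold]; j=5 S=189.8298 intr=0.0000 cont=0.0000 V=0.0000[hold]  S*(5)=60.2005
k=4: j=0 S=33.9014 intr=51.3186 cont=49.9086 V=51.3186[EX]; j=1 S=49.7133 intr=35.5067 cont=34.0967 V=35.5067[EX]; j=2 S=72.9000 intr=12.3200 cont=15.3806 V=15.3806[hold]; j=3 S=106.9011 intr=0.0000 cont=3.0271 V=3.0271[hold]; j=4 S=156.7606 intr=0.0000 cont=0.0000 V=0.0000[hold]  S*(4)=49.7133
k=3: j=0 S=41.0530 intr=44.1670 cont=42.7570 V=44.1670[EX]; j=1 S=60.2005 intr=25.0195 cont=25.1024 V=25.1024[hold]; j=2 S=88.2785 intr=0.0000 cont=9.1005 V=9.1005[hold]; j=3 S=129.4523 intr=0.0000 cont=1.5005 V=1.5005[hold]  S*(3)=41.0530
k=2: j=0 S=49.7133 intr=35.5067 cont=34.1371 V=35.5067[EX]; j=1 S=72.9000 intr=12.3200 cont=16.8819 V=16.8819[hold]; j=2 S=106.9011 intr=0.0000 cont=5.2429 V=5.2429[hold]  S*(2)=49.7133
k=1: j=0 S=60.2005 intr=25.0195 cont=25.8346 V=25.8346[hold]; j=1 S=88.2785 intr=0.0000 cont=10.9254 V=10.9254[hold]  S*(1)=-
k=0: j=0 S=72.9000 intr=12.3200 cont=18.1350 V=18.1350[hold]  S*(0)=-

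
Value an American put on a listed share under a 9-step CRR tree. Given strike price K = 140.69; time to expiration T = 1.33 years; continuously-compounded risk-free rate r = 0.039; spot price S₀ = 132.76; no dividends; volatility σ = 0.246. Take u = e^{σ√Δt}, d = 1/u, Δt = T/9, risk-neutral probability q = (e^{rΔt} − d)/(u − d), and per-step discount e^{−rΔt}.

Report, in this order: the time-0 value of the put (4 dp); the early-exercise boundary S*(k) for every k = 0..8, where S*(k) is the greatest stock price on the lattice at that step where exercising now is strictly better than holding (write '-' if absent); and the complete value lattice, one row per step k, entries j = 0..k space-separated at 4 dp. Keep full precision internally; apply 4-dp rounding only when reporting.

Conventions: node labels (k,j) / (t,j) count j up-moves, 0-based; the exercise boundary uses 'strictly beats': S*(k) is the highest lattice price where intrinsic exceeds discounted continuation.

price = 16.4984
boundary = - - - 99.9672 109.8822 99.9672 109.8822 99.9672 109.8822
tree:
16.4984
23.0242 10.3382
31.1448 15.3868 5.5447
40.7228 22.1824 8.9514 2.2938
49.7432 30.8078 14.0445 4.0990 0.5640
57.9496 40.7228 21.2674 7.1780 1.1503 0.0000
65.4155 49.7432 30.8078 12.2290 2.3463 0.0000 0.0000
72.2078 57.9496 40.7228 20.0237 4.7856 0.0000 0.0000 0.0000
78.3872 65.4155 49.7432 30.8078 9.7611 0.0000 0.0000 0.0000 0.0000
84.0090 72.2078 57.9496 40.7228 19.9094 0.0000 0.0000 0.0000 0.0000 0.0000

Δt=0.14778  u=1.09918  d=0.90977  q=0.50689  discount=0.99425
step 9 (expiry): payoffs max(K−S,0) = 84.0090 72.2078 57.9496 40.7228 19.9094 0.0000 0.0000 0.0000 0.0000 0.0000
step 8: (k=8,j=0): S=62.3028, K−S=78.3872, hold=77.5787 ⇒ V=78.3872 exercise | (k=8,j=1): S=75.2745, K−S=65.4155, hold=64.6070 ⇒ V=65.4155 exercise | (k=8,j=2): S=90.9468, K−S=49.7432, hold=48.9347 ⇒ V=49.7432 exercise | (k=8,j=3): S=109.8822, K−S=30.8078, hold=29.9993 ⇒ V=30.8078 exercise | (k=8,j=4): S=132.7600, K−S=7.9300, hold=9.7611 ⇒ V=9.7611 continue | (k=8,j=5): S=160.4010, K−S=0.0000, hold=0.0000 ⇒ V=0.0000 continue | (k=8,j=6): S=193.7970, K−S=0.0000, hold=0.0000 ⇒ V=0.0000 continue | (k=8,j=7): S=234.1461, K−S=0.0000, hold=0.0000 ⇒ V=0.0000 continue | (k=8,j=8): S=282.8959, K−S=0.0000, hold=0.0000 ⇒ V=0.0000 continue  boundary S*=109.8822
step 7: (k=7,j=0): S=68.4822, K−S=72.2078, hold=71.3993 ⇒ V=72.2078 exercise | (k=7,j=1): S=82.7404, K−S=57.9496, hold=57.1411 ⇒ V=57.9496 exercise | (k=7,j=2): S=99.9672, K−S=40.7228, hold=39.9143 ⇒ V=40.7228 exercise | (k=7,j=3): S=120.7806, K−S=19.9094, hold=20.0237 ⇒ V=20.0237 continue | (k=7,j=4): S=145.9275, K−S=0.0000, hold=4.7856 ⇒ V=4.7856 continue | (k=7,j=5): S=176.3100, K−S=0.0000, hold=0.0000 ⇒ V=0.0000 continue | (k=7,j=6): S=213.0183, K−S=0.0000, hold=0.0000 ⇒ V=0.0000 continue | (k=7,j=7): S=257.3693, K−S=0.0000, hold=0.0000 ⇒ V=0.0000 continue  boundary S*=99.9672
step 6: (k=6,j=0): S=75.2745, K−S=65.4155, hold=64.6070 ⇒ V=65.4155 exercise | (k=6,j=1): S=90.9468, K−S=49.7432, hold=48.9347 ⇒ V=49.7432 exercise | (k=6,j=2): S=109.8822, K−S=30.8078, hold=30.0569 ⇒ V=30.8078 exercise | (k=6,j=3): S=132.7600, K−S=7.9300, hold=12.2290 ⇒ V=12.2290 continue | (k=6,j=4): S=160.4010, K−S=0.0000, hold=2.3463 ⇒ V=2.3463 continue | (k=6,j=5): S=193.7970, K−S=0.0000, hold=0.0000 ⇒ V=0.0000 continue | (k=6,j=6): S=234.1461, K−S=0.0000, hold=0.0000 ⇒ V=0.0000 continue  boundary S*=109.8822
step 5: (k=5,j=0): S=82.7404, K−S=57.9496, hold=57.1411 ⇒ V=57.9496 exercise | (k=5,j=1): S=99.9672, K−S=40.7228, hold=39.9143 ⇒ V=40.7228 exercise | (k=5,j=2): S=120.7806, K−S=19.9094, hold=21.2674 ⇒ V=21.2674 continue | (k=5,j=3): S=145.9275, K−S=0.0000, hold=7.1780 ⇒ V=7.1780 continue | (k=5,j=4): S=176.3100, K−S=0.0000, hold=1.1503 ⇒ V=1.1503 continue | (k=5,j=5): S=213.0183, K−S=0.0000, hold=0.0000 ⇒ V=0.0000 continue  boundary S*=99.9672
step 4: (k=4,j=0): S=90.9468, K−S=49.7432, hold=48.9347 ⇒ V=49.7432 exercise | (k=4,j=1): S=109.8822, K−S=30.8078, hold=30.6837 ⇒ V=30.8078 exercise | (k=4,j=2): S=132.7600, K−S=7.9300, hold=14.0445 ⇒ V=14.0445 continue | (k=4,j=3): S=160.4010, K−S=0.0000, hold=4.0990 ⇒ V=4.0990 continue | (k=4,j=4): S=193.7970, K−S=0.0000, hold=0.5640 ⇒ V=0.5640 continue  boundary S*=109.8822
step 3: (k=3,j=0): S=99.9672, K−S=40.7228, hold=39.9143 ⇒ V=40.7228 exercise | (k=3,j=1): S=120.7806, K−S=19.9094, hold=22.1824 ⇒ V=22.1824 continue | (k=3,j=2): S=145.9275, K−S=0.0000, hold=8.9514 ⇒ V=8.9514 continue | (k=3,j=3): S=176.3100, K−S=0.0000, hold=2.2938 ⇒ V=2.2938 continue  boundary S*=99.9672
step 2: (k=2,j=0): S=109.8822, K−S=30.8078, hold=31.1448 ⇒ V=31.1448 continue | (k=2,j=1): S=132.7600, K−S=7.9300, hold=15.3868 ⇒ V=15.3868 continue | (k=2,j=2): S=160.4010, K−S=0.0000, hold=5.5447 ⇒ V=5.5447 continue  boundary S*=-
step 1: (k=1,j=0): S=120.7806, K−S=19.9094, hold=23.0242 ⇒ V=23.0242 continue | (k=1,j=1): S=145.9275, K−S=0.0000, hold=10.3382 ⇒ V=10.3382 continue  boundary S*=-
step 0: (k=0,j=0): S=132.7600, K−S=7.9300, hold=16.4984 ⇒ V=16.4984 continue  boundary S*=-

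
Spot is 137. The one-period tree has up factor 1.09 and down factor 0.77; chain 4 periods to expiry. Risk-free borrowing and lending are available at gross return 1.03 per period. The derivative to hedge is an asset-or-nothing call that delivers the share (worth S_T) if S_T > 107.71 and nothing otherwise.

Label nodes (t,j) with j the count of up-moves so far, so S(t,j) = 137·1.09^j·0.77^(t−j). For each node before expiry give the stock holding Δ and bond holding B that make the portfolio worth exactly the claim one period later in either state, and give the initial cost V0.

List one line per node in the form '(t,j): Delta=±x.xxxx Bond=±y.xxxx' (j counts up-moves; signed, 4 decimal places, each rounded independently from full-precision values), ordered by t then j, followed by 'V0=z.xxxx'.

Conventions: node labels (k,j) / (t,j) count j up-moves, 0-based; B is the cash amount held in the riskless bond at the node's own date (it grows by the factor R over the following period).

Arbitrage-free pricing uses the up-move probability p* = (R−d)/(u−d) = 0.8125, discounting each step at R = 1.03.
Expiry values: V(4,0)=0.0000, V(4,1)=0.0000, V(4,2)=0.0000, V(4,3)=136.6126, V(4,4)=193.3867
  t=3,j=0: stock 62.5450 → up 68.1741 (V=0.0000), down 48.1597 (V=0.0000). Price 0.0000; hedge Δ=0.0000, bond B=0.0000.
  t=3,j=1: stock 88.5378 → up 96.5062 (V=0.0000), down 68.1741 (V=0.0000). Price 0.0000; hedge Δ=0.0000, bond B=0.0000.
  t=3,j=2: stock 125.3327 → up 136.6126 (V=136.6126), down 96.5062 (V=0.0000). Price 107.7648; hedge Δ=3.4062, bond B=-319.1496.
  t=3,j=3: stock 177.4190 → up 193.3867 (V=193.3867), down 136.6126 (V=136.6126). Price 177.4190; hedge Δ=1.0000, bond B=0.0000.
  t=2,j=0: stock 81.2273 → up 88.5378 (V=0.0000), down 62.5450 (V=0.0000). Price 0.0000; hedge Δ=0.0000, bond B=0.0000.
  t=2,j=1: stock 114.9841 → up 125.3327 (V=107.7648), down 88.5378 (V=0.0000). Price 85.0086; hedge Δ=2.9288, bond B=-251.7564.
  t=2,j=2: stock 162.7697 → up 177.4190 (V=177.4190), down 125.3327 (V=107.7648). Price 159.5717; hedge Δ=1.3373, bond B=-58.0976.
  t=1,j=0: stock 105.4900 → up 114.9841 (V=85.0086), down 81.2273 (V=0.0000). Price 67.0578; hedge Δ=2.5183, bond B=-198.5942.
  t=1,j=1: stock 149.3300 → up 162.7697 (V=159.5717), down 114.9841 (V=85.0086). Price 141.3506; hedge Δ=1.5604, bond B=-91.6589.
  t=0,j=0: stock 137.0000 → up 149.3300 (V=141.3506), down 105.4900 (V=67.0578). Price 123.7094; hedge Δ=1.6946, bond B=-108.4556.
Verification: the root portfolio costs Δ(0,0)·S0 + B(0,0) = 123.7094, matching V0.

(0,0): Delta=1.6946 Bond=-108.4556
(1,0): Delta=2.5183 Bond=-198.5942
(1,1): Delta=1.5604 Bond=-91.6589
(2,0): Delta=0.0000 Bond=0.0000
(2,1): Delta=2.9288 Bond=-251.7564
(2,2): Delta=1.3373 Bond=-58.0976
(3,0): Delta=0.0000 Bond=0.0000
(3,1): Delta=0.0000 Bond=0.0000
(3,2): Delta=3.4062 Bond=-319.1496
(3,3): Delta=1.0000 Bond=0.0000
V0=123.7094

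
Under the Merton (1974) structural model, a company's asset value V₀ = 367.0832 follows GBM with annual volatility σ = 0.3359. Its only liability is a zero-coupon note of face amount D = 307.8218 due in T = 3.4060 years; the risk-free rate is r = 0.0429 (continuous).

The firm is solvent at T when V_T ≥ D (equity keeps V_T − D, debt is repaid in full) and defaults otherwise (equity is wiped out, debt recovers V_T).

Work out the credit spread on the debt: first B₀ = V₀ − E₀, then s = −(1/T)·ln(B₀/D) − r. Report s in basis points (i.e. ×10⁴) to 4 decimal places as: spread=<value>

Apply the equity-as-call identities (strike 307.8218, horizon 3.4060 years):
d₁ = [ln(V₀/D) + (r + σ²/2)T] / (σ√T)
   = [ln(367.0832/307.8218) + (0.0429 + 0.5·0.3359²)·3.4060] / (0.3359·√3.4060)
   = [0.176067 + 0.338265] / 0.619915 = 0.829682
d₂ = d₁ − σ√T = 0.829682 − 0.619915 = 0.209766
N(d₁) = 0.796641,  N(d₂) = 0.583075,  e^(−rT) = 0.864056
E₀ = V₀·N(d₁) − D·e^(−rT)·N(d₂)
   = 367.0832·0.796641 − 307.8218·0.864056·0.583075 = 137.349803
B₀ = V₀ − E₀ = 367.0832 − 137.349803 = 229.733397
spread = −(1/T)·ln(B₀/D) − r = −(1/3.4060)·ln(229.733397/307.8218) − 0.0429 = 0.04300768
in basis points: 0.04300768 × 10⁴ = 430.0768 bp

spread=430.0768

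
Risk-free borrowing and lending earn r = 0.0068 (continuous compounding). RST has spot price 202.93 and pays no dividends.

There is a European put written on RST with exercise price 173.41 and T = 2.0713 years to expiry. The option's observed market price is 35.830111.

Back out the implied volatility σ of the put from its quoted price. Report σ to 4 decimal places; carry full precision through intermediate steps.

sigma = 0.4780

At σ = 0.4780 the Black–Scholes value reproduces the quote:
σ√T = 0.478·√2.0713 = 0.687938
d₁ = (ln(S/K) + (r+σ²/2)T) / (σ√T) = (ln(202.93/173.41) + (0.0068+0.478²/2)·2.0713) / 0.687938 = (0.157202 + 0.250714) / 0.687938 = 0.592955
d₂ = d₁ − σ√T = 0.592955 − 0.687938 = -0.094983
e^{−rT} = 0.986014
N(−d₁) = 0.276605,  N(−d₂) = 0.537836
V = K·e^{−rT}·N(−d₂) − S·N(−d₁) = 91.961665 − 56.131553 = 35.830111 (equal to the quote); since ∂V/∂σ > 0 for all σ, the implied volatility is unique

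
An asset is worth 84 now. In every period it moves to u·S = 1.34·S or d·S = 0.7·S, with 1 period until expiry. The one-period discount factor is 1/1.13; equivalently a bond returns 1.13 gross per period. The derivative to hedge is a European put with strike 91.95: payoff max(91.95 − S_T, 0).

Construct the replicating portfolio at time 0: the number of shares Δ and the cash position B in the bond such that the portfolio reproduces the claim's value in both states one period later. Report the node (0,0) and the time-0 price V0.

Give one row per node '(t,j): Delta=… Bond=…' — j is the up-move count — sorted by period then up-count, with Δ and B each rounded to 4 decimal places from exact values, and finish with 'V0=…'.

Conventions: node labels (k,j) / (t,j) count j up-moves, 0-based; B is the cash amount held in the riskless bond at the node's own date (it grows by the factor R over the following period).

Risk-neutral probability p* = (R−d)/(u−d) = (1.13−0.7)/(1.34−0.7) = 0.6719.
At maturity the claim pays: V(1,0)=33.1500, V(1,1)=0.0000
Node (0,0) S=84.0000: V=(p*·0.0000+(1−p*)·33.1500)/1.13=9.6260; Δ=(0.0000−33.1500)/(112.5600−58.8000)=-0.6166; B=V−Δ·S=61.4228
As a check, the time-0 holding Δ(0,0)·S0 + B(0,0) comes to 9.6260 — exactly V0.

(0,0): Delta=-0.6166 Bond=61.4228
V0=9.6260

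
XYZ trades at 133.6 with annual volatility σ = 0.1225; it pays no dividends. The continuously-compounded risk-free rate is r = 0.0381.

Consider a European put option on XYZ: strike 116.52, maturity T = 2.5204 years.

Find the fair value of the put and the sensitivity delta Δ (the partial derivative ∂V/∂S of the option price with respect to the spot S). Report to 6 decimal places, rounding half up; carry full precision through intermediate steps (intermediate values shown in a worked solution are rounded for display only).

σ√T = 0.1225·√2.5204 = 0.194478
d₁ = (ln(S/K) + (r+σ²/2)T) / (σ√T) = (ln(133.6/116.52) + (0.0381+0.1225²/2)·2.5204) / 0.194478 = (0.136787 + 0.114938) / 0.194478 = 1.294364
d₂ = d₁ − σ√T = 1.294364 − 0.194478 = 1.099885
e^{−rT} = 0.908439
N(−d₁) = 0.097770,  N(−d₂) = 0.135691
Put price V = K·e^{−rT}·N(−d₂) − S·N(−d₁) = 14.363076 − 13.062062 = 1.301014
Δ = −N(−d₁) = -0.097770

price = 1.301014
Δ = -0.097770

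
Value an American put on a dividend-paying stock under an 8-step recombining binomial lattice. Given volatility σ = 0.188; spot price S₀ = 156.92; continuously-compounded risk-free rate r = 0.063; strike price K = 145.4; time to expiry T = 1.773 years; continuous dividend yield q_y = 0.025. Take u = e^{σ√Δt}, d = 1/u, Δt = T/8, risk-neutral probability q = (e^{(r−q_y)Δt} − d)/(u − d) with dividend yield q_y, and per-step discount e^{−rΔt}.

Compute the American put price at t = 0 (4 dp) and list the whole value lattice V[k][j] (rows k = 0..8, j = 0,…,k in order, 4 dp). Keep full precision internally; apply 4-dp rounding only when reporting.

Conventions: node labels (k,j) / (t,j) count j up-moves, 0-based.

price = 7.0101
tree:
7.0101
11.0625 3.5401
16.9459 6.0483 1.3711
25.0720 10.0648 2.5848 0.3123
35.2639 16.2120 4.7857 0.6675 0.0000
44.5926 25.0720 8.6490 1.4269 0.0000 0.0000
53.1311 35.2639 15.1085 3.0501 0.0000 0.0000 0.0000
60.9464 44.5926 25.0720 6.5199 0.0000 0.0000 0.0000 0.0000
68.0998 53.1311 35.2639 13.9369 0.0000 0.0000 0.0000 0.0000 0.0000

params: Δt=0.22162 u=1.09254 d=0.91530 q=0.52560 e^(-rΔt)=0.98613
t_8 payoffs: 68.0998 53.1311 35.2639 13.9369 0.0000 0.0000 0.0000 0.0000 0.0000
k=7: node(7,0) S=84.4536 payoff=60.9464 vs cont=59.3970 → 60.9464 [stop]  node(7,1) S=100.8074 payoff=44.5926 vs cont=43.1336 → 44.5926 [stop]  node(7,2) S=120.3280 payoff=25.0720 vs cont=23.7208 → 25.0720 [stop]  node(7,3) S=143.6287 payoff=1.7713 vs cont=6.5199 → 6.5199 [wait]  node(7,4) S=171.4413 payoff=0.0000 vs cont=0.0000 → 0.0000 [wait]  node(7,5) S=204.6397 payoff=0.0000 vs cont=0.0000 → 0.0000 [wait]  node(7,6) S=244.2667 payoff=0.0000 vs cont=0.0000 → 0.0000 [wait]  node(7,7) S=291.5671 payoff=0.0000 vs cont=0.0000 → 0.0000 [wait]
k=6: node(6,0) S=92.2689 payoff=53.1311 vs cont=51.6249 → 53.1311 [stop]  node(6,1) S=110.1361 payoff=35.2639 vs cont=33.8564 → 35.2639 [stop]  node(6,2) S=131.4631 payoff=13.9369 vs cont=15.1085 → 15.1085 [wait]  node(6,3) S=156.9200 payoff=0.0000 vs cont=3.0501 → 3.0501 [wait]  node(6,4) S=187.3064 payoff=0.0000 vs cont=0.0000 → 0.0000 [wait]  node(6,5) S=223.5769 payoff=0.0000 vs cont=0.0000 → 0.0000 [wait]  node(6,6) S=266.8710 payoff=0.0000 vs cont=0.0000 → 0.0000 [wait]
k=5: node(5,0) S=100.8074 payoff=44.5926 vs cont=43.1336 → 44.5926 [stop]  node(5,1) S=120.3280 payoff=25.0720 vs cont=24.3281 → 25.0720 [stop]  node(5,2) S=143.6287 payoff=1.7713 vs cont=8.6490 → 8.6490 [wait]  node(5,3) S=171.4413 payoff=0.0000 vs cont=1.4269 → 1.4269 [wait]  node(5,4) S=204.6397 payoff=0.0000 vs cont=0.0000 → 0.0000 [wait]  node(5,5) S=244.2667 payoff=0.0000 vs cont=0.0000 → 0.0000 [wait]
k=4: node(4,0) S=110.1361 payoff=35.2639 vs cont=33.8564 → 35.2639 [stop]  node(4,1) S=131.4631 payoff=13.9369 vs cont=16.2120 → 16.2120 [wait]  node(4,2) S=156.9200 payoff=0.0000 vs cont=4.7857 → 4.7857 [wait]  node(4,3) S=187.3064 payoff=0.0000 vs cont=0.6675 → 0.6675 [wait]  node(4,4) S=223.5769 payoff=0.0000 vs cont=0.0000 → 0.0000 [wait]
k=3: node(3,0) S=120.3280 payoff=25.0720 vs cont=24.9001 → 25.0720 [stop]  node(3,1) S=143.6287 payoff=1.7713 vs cont=10.0648 → 10.0648 [wait]  node(3,2) S=171.4413 payoff=0.0000 vs cont=2.5848 → 2.5848 [wait]  node(3,3) S=204.6397 payoff=0.0000 vs cont=0.3123 → 0.3123 [wait]
k=2: node(2,0) S=131.4631 payoff=13.9369 vs cont=16.9459 → 16.9459 [wait]  node(2,1) S=156.9200 payoff=0.0000 vs cont=6.0483 → 6.0483 [wait]  node(2,2) S=187.3064 payoff=0.0000 vs cont=1.3711 → 1.3711 [wait]
k=1: node(1,0) S=143.6287 payoff=1.7713 vs cont=11.0625 → 11.0625 [wait]  node(1,1) S=171.4413 payoff=0.0000 vs cont=3.5401 → 3.5401 [wait]
k=0: node(0,0) S=156.9200 payoff=0.0000 vs cont=7.0101 → 7.0101 [wait]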